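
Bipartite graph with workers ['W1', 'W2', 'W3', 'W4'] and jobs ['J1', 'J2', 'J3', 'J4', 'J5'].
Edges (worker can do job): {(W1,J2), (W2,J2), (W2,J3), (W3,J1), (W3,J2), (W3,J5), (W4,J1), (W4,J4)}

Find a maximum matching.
Matching: {(W1,J2), (W2,J3), (W3,J5), (W4,J1)}

Maximum matching (size 4):
  W1 → J2
  W2 → J3
  W3 → J5
  W4 → J1

Each worker is assigned to at most one job, and each job to at most one worker.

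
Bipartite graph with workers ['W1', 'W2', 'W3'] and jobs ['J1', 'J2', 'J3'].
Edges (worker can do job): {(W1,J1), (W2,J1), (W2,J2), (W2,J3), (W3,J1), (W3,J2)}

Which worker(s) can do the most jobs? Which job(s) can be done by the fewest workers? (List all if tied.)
Most versatile: W2 (3 jobs); Least covered: J3 (1 workers)

Worker degrees (jobs they can do): W1:1, W2:3, W3:2
Job degrees (workers who can do it): J1:3, J2:2, J3:1

Maximum worker degree is 3, achieved by: W2
Minimum job degree is 1, achieved by: J3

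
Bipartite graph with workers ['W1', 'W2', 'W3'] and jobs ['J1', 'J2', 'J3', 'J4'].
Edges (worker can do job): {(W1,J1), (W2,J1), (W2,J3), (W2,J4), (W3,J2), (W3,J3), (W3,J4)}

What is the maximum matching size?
Maximum matching size = 3

Maximum matching: {(W1,J1), (W2,J3), (W3,J2)}
Size: 3

This assigns 3 workers to 3 distinct jobs.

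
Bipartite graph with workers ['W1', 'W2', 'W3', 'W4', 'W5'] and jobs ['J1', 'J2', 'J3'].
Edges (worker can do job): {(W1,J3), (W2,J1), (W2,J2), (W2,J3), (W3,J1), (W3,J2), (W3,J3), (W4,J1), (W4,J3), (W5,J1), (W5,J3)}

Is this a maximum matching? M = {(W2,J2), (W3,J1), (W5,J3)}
Yes, size 3 is maximum

Proposed matching has size 3.
Maximum matching size for this graph: 3.

This is a maximum matching.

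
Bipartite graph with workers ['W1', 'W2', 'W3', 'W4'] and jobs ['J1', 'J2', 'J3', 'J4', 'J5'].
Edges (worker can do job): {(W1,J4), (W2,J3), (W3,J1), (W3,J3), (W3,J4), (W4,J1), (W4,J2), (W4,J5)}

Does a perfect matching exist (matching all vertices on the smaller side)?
Yes, perfect matching exists (size 4)

Perfect matching: {(W1,J4), (W2,J3), (W3,J1), (W4,J5)}
All 4 vertices on the smaller side are matched.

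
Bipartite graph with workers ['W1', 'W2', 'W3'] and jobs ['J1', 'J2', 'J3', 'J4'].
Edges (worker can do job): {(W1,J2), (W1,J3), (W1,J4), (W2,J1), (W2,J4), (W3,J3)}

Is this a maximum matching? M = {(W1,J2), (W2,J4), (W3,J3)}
Yes, size 3 is maximum

Proposed matching has size 3.
Maximum matching size for this graph: 3.

This is a maximum matching.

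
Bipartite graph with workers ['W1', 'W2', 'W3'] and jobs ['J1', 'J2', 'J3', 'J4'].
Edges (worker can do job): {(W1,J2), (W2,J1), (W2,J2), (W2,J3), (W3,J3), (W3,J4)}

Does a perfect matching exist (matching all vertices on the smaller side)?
Yes, perfect matching exists (size 3)

Perfect matching: {(W1,J2), (W2,J1), (W3,J4)}
All 3 vertices on the smaller side are matched.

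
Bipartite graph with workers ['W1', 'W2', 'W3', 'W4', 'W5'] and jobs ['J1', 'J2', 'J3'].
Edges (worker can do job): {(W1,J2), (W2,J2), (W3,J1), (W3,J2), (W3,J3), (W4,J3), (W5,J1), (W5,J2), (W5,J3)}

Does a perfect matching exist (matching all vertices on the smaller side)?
Yes, perfect matching exists (size 3)

Perfect matching: {(W1,J2), (W3,J3), (W5,J1)}
All 3 vertices on the smaller side are matched.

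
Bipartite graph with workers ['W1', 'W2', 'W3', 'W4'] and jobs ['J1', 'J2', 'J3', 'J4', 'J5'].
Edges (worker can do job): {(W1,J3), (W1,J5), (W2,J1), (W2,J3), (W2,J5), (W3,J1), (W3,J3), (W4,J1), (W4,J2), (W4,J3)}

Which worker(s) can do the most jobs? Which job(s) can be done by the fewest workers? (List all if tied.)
Most versatile: W2, W4 (3 jobs); Least covered: J4 (0 workers)

Worker degrees (jobs they can do): W1:2, W2:3, W3:2, W4:3
Job degrees (workers who can do it): J1:3, J2:1, J3:4, J4:0, J5:2

Maximum worker degree is 3, achieved by: W2, W4
Minimum job degree is 0, achieved by: J4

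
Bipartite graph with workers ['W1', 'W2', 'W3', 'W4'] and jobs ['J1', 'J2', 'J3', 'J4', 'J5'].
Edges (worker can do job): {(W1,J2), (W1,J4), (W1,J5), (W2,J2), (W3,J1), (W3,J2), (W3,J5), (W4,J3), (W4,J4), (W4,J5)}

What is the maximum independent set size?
Maximum independent set = 5

By König's theorem:
- Min vertex cover = Max matching = 4
- Max independent set = Total vertices - Min vertex cover
- Max independent set = 9 - 4 = 5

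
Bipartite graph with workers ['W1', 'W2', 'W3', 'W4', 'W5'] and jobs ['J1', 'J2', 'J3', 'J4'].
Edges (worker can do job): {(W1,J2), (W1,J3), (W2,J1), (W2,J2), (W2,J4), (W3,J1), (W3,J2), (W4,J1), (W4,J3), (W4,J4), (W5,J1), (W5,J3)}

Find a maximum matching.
Matching: {(W2,J4), (W3,J2), (W4,J1), (W5,J3)}

Maximum matching (size 4):
  W2 → J4
  W3 → J2
  W4 → J1
  W5 → J3

Each worker is assigned to at most one job, and each job to at most one worker.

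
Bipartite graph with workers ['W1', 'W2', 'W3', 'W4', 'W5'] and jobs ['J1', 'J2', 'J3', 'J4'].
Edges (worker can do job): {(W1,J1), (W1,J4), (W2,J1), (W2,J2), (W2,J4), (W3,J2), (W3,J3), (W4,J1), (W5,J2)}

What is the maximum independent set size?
Maximum independent set = 5

By König's theorem:
- Min vertex cover = Max matching = 4
- Max independent set = Total vertices - Min vertex cover
- Max independent set = 9 - 4 = 5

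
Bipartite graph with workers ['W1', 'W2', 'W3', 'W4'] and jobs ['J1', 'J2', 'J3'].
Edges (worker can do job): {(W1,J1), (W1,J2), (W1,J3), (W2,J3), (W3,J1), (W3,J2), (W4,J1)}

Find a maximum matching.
Matching: {(W1,J3), (W3,J2), (W4,J1)}

Maximum matching (size 3):
  W1 → J3
  W3 → J2
  W4 → J1

Each worker is assigned to at most one job, and each job to at most one worker.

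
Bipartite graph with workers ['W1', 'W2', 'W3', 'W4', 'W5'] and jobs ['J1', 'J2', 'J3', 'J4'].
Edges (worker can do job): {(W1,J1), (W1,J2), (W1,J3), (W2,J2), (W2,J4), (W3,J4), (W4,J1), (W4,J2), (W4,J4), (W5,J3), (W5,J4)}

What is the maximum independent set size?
Maximum independent set = 5

By König's theorem:
- Min vertex cover = Max matching = 4
- Max independent set = Total vertices - Min vertex cover
- Max independent set = 9 - 4 = 5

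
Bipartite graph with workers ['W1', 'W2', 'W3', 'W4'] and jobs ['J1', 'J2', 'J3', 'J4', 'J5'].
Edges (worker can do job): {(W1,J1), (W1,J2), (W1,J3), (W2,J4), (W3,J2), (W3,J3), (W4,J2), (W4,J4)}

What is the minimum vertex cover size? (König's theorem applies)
Minimum vertex cover size = 4

By König's theorem: in bipartite graphs,
min vertex cover = max matching = 4

Maximum matching has size 4, so minimum vertex cover also has size 4.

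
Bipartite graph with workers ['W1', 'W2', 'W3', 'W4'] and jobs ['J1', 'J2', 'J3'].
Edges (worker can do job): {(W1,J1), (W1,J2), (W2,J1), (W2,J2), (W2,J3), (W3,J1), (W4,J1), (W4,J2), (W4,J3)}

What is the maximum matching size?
Maximum matching size = 3

Maximum matching: {(W1,J2), (W2,J3), (W4,J1)}
Size: 3

This assigns 3 workers to 3 distinct jobs.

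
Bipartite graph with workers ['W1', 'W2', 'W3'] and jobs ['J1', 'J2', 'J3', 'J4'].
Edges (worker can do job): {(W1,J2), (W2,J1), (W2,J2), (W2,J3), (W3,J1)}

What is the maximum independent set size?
Maximum independent set = 4

By König's theorem:
- Min vertex cover = Max matching = 3
- Max independent set = Total vertices - Min vertex cover
- Max independent set = 7 - 3 = 4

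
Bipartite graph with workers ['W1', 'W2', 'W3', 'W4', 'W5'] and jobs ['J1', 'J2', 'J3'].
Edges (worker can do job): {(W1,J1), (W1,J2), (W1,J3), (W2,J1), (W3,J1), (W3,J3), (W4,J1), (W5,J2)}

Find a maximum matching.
Matching: {(W1,J3), (W3,J1), (W5,J2)}

Maximum matching (size 3):
  W1 → J3
  W3 → J1
  W5 → J2

Each worker is assigned to at most one job, and each job to at most one worker.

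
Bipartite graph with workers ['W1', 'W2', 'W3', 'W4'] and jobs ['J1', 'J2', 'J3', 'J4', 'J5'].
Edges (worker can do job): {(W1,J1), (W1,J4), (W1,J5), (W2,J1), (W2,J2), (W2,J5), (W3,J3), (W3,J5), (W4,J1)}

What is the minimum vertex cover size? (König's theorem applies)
Minimum vertex cover size = 4

By König's theorem: in bipartite graphs,
min vertex cover = max matching = 4

Maximum matching has size 4, so minimum vertex cover also has size 4.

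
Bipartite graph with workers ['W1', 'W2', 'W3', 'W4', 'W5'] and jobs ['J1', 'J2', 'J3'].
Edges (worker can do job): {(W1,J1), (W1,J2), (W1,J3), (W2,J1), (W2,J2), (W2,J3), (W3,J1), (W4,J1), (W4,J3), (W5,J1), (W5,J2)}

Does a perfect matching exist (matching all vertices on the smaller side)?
Yes, perfect matching exists (size 3)

Perfect matching: {(W3,J1), (W4,J3), (W5,J2)}
All 3 vertices on the smaller side are matched.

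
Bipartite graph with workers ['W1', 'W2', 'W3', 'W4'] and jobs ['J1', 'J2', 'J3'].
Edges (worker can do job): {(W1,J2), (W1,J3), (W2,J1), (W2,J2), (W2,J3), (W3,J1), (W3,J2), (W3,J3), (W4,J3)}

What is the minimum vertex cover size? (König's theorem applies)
Minimum vertex cover size = 3

By König's theorem: in bipartite graphs,
min vertex cover = max matching = 3

Maximum matching has size 3, so minimum vertex cover also has size 3.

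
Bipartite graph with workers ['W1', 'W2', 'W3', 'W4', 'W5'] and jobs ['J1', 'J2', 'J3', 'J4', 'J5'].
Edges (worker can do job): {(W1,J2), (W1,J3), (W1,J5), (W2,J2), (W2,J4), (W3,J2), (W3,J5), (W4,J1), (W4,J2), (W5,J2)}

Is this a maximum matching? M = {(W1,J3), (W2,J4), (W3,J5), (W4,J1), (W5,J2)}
Yes, size 5 is maximum

Proposed matching has size 5.
Maximum matching size for this graph: 5.

This is a maximum matching.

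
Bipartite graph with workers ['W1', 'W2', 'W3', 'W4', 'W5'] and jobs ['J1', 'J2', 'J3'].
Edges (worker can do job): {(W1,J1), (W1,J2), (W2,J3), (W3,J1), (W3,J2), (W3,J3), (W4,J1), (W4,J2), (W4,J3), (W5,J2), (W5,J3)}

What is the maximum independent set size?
Maximum independent set = 5

By König's theorem:
- Min vertex cover = Max matching = 3
- Max independent set = Total vertices - Min vertex cover
- Max independent set = 8 - 3 = 5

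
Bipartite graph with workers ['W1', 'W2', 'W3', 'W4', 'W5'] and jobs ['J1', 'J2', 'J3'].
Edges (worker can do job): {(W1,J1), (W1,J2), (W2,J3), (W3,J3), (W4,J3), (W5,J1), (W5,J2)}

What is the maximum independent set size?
Maximum independent set = 5

By König's theorem:
- Min vertex cover = Max matching = 3
- Max independent set = Total vertices - Min vertex cover
- Max independent set = 8 - 3 = 5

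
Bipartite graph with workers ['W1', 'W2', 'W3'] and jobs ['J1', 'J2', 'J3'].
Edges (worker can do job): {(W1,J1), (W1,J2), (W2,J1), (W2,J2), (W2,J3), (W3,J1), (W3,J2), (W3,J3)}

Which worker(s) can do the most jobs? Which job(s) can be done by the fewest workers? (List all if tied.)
Most versatile: W2, W3 (3 jobs); Least covered: J3 (2 workers)

Worker degrees (jobs they can do): W1:2, W2:3, W3:3
Job degrees (workers who can do it): J1:3, J2:3, J3:2

Maximum worker degree is 3, achieved by: W2, W3
Minimum job degree is 2, achieved by: J3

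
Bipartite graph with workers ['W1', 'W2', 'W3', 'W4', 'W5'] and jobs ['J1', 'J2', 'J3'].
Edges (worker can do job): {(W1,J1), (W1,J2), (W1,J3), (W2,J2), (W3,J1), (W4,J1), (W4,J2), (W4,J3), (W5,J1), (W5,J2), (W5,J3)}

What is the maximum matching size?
Maximum matching size = 3

Maximum matching: {(W3,J1), (W4,J2), (W5,J3)}
Size: 3

This assigns 3 workers to 3 distinct jobs.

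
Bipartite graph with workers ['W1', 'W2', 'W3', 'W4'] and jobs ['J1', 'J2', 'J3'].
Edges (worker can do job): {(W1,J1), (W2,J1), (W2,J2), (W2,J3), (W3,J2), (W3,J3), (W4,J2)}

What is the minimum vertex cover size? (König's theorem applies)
Minimum vertex cover size = 3

By König's theorem: in bipartite graphs,
min vertex cover = max matching = 3

Maximum matching has size 3, so minimum vertex cover also has size 3.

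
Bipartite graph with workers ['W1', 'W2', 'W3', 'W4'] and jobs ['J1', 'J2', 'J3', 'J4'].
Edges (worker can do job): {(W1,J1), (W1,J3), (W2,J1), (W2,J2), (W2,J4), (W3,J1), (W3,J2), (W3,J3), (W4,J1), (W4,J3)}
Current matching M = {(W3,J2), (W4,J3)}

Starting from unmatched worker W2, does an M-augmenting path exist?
Yes: W2 → J4

An M-augmenting path alternates non-matching / matching edges, starting and ending at unmatched vertices.
Path: W2 → J4
(J4 is unmatched in M, so the path is augmenting.)
Flipping edges along this path would increase |M| from 2 to 3.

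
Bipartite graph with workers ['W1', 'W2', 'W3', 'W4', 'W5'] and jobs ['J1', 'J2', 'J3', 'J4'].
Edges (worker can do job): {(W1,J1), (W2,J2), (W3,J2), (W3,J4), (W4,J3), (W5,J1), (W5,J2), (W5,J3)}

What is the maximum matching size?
Maximum matching size = 4

Maximum matching: {(W2,J2), (W3,J4), (W4,J3), (W5,J1)}
Size: 4

This assigns 4 workers to 4 distinct jobs.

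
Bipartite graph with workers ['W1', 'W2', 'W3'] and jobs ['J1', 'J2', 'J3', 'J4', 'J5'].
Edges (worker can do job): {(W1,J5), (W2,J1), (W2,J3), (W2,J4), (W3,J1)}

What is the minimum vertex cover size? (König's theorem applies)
Minimum vertex cover size = 3

By König's theorem: in bipartite graphs,
min vertex cover = max matching = 3

Maximum matching has size 3, so minimum vertex cover also has size 3.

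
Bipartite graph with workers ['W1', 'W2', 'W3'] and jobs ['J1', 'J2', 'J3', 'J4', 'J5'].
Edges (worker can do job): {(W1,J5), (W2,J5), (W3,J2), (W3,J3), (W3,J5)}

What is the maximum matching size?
Maximum matching size = 2

Maximum matching: {(W1,J5), (W3,J3)}
Size: 2

This assigns 2 workers to 2 distinct jobs.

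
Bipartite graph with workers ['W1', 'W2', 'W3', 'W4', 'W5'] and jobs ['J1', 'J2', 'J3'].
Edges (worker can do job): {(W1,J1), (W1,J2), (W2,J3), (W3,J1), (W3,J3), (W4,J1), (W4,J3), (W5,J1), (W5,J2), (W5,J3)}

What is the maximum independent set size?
Maximum independent set = 5

By König's theorem:
- Min vertex cover = Max matching = 3
- Max independent set = Total vertices - Min vertex cover
- Max independent set = 8 - 3 = 5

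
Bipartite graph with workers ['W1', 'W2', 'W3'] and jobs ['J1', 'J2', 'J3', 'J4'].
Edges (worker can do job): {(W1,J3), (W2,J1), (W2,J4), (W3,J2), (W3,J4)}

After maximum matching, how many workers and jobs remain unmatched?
Unmatched: 0 workers, 1 jobs

Maximum matching size: 3
Workers: 3 total, 3 matched, 0 unmatched
Jobs: 4 total, 3 matched, 1 unmatched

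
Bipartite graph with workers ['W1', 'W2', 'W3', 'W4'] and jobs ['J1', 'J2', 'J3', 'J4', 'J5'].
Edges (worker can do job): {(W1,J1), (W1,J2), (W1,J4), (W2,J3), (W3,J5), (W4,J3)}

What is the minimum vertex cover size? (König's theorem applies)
Minimum vertex cover size = 3

By König's theorem: in bipartite graphs,
min vertex cover = max matching = 3

Maximum matching has size 3, so minimum vertex cover also has size 3.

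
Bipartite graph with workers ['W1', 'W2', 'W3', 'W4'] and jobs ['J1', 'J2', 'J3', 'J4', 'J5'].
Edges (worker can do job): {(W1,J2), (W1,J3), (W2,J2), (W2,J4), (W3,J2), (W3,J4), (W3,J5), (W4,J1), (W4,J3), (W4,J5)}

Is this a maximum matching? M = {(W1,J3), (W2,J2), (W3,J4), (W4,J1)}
Yes, size 4 is maximum

Proposed matching has size 4.
Maximum matching size for this graph: 4.

This is a maximum matching.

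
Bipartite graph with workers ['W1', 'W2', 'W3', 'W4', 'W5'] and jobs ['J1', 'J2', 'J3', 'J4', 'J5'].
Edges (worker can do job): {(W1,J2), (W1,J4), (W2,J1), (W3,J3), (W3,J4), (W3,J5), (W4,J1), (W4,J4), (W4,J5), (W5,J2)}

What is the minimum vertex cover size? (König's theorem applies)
Minimum vertex cover size = 5

By König's theorem: in bipartite graphs,
min vertex cover = max matching = 5

Maximum matching has size 5, so minimum vertex cover also has size 5.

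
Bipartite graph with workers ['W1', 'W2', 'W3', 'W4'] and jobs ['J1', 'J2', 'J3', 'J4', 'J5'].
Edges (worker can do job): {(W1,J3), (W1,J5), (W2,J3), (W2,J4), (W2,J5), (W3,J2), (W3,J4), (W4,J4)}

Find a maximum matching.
Matching: {(W1,J3), (W2,J5), (W3,J2), (W4,J4)}

Maximum matching (size 4):
  W1 → J3
  W2 → J5
  W3 → J2
  W4 → J4

Each worker is assigned to at most one job, and each job to at most one worker.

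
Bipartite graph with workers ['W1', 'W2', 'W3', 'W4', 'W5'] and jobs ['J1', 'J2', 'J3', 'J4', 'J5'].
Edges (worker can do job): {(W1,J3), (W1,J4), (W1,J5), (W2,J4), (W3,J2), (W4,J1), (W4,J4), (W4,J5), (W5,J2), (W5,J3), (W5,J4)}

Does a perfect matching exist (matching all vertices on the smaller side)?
Yes, perfect matching exists (size 5)

Perfect matching: {(W1,J5), (W2,J4), (W3,J2), (W4,J1), (W5,J3)}
All 5 vertices on the smaller side are matched.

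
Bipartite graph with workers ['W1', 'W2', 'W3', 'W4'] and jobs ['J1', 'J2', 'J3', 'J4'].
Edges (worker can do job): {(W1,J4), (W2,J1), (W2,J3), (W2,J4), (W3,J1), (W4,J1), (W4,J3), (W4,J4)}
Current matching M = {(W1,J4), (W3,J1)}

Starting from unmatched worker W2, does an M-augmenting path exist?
Yes: W2 → J3

An M-augmenting path alternates non-matching / matching edges, starting and ending at unmatched vertices.
Path: W2 → J3
(J3 is unmatched in M, so the path is augmenting.)
Flipping edges along this path would increase |M| from 2 to 3.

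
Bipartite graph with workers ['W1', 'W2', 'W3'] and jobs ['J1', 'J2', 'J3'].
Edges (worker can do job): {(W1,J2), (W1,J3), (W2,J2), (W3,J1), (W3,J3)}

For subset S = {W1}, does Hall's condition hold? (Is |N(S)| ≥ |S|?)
Yes: |N(S)| = 2, |S| = 1

Subset S = {W1}
Neighbors N(S) = {J2, J3}

|N(S)| = 2, |S| = 1
Hall's condition: |N(S)| ≥ |S| is satisfied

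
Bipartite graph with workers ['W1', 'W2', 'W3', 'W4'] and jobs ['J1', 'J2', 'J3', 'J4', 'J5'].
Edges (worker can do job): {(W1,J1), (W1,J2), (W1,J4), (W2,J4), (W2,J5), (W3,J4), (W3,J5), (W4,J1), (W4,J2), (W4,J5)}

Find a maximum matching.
Matching: {(W1,J2), (W2,J5), (W3,J4), (W4,J1)}

Maximum matching (size 4):
  W1 → J2
  W2 → J5
  W3 → J4
  W4 → J1

Each worker is assigned to at most one job, and each job to at most one worker.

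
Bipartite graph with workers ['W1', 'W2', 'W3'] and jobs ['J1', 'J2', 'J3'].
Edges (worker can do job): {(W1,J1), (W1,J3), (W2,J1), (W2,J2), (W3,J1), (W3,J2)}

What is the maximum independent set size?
Maximum independent set = 3

By König's theorem:
- Min vertex cover = Max matching = 3
- Max independent set = Total vertices - Min vertex cover
- Max independent set = 6 - 3 = 3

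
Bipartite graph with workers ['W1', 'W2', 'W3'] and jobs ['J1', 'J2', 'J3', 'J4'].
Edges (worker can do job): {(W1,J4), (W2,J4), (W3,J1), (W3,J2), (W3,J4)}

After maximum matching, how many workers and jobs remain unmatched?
Unmatched: 1 workers, 2 jobs

Maximum matching size: 2
Workers: 3 total, 2 matched, 1 unmatched
Jobs: 4 total, 2 matched, 2 unmatched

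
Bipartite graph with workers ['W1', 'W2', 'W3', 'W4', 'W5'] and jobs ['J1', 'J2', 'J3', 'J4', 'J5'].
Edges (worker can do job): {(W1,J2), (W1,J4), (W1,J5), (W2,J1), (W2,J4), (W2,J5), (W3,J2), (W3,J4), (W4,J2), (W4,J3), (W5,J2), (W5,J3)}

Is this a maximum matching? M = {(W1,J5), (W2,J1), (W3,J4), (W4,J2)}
No, size 4 is not maximum

Proposed matching has size 4.
Maximum matching size for this graph: 5.

This is NOT maximum - can be improved to size 5.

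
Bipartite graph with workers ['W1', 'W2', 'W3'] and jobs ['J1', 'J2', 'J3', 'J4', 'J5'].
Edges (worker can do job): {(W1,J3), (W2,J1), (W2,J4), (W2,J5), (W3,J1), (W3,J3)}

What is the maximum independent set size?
Maximum independent set = 5

By König's theorem:
- Min vertex cover = Max matching = 3
- Max independent set = Total vertices - Min vertex cover
- Max independent set = 8 - 3 = 5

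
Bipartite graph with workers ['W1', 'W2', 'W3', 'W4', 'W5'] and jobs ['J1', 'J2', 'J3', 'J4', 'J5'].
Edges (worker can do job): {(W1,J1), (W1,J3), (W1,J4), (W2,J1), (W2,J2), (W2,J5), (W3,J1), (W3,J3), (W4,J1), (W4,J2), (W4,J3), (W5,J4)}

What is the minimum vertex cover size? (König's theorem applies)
Minimum vertex cover size = 5

By König's theorem: in bipartite graphs,
min vertex cover = max matching = 5

Maximum matching has size 5, so minimum vertex cover also has size 5.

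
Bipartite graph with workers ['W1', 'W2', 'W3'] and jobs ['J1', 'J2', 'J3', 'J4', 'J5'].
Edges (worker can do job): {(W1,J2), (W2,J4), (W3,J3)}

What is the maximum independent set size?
Maximum independent set = 5

By König's theorem:
- Min vertex cover = Max matching = 3
- Max independent set = Total vertices - Min vertex cover
- Max independent set = 8 - 3 = 5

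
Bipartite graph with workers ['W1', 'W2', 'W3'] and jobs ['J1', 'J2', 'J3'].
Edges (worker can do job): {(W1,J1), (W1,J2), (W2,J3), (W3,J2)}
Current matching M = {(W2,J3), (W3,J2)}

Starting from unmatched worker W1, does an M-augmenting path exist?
Yes: W1 → J1

An M-augmenting path alternates non-matching / matching edges, starting and ending at unmatched vertices.
Path: W1 → J1
(J1 is unmatched in M, so the path is augmenting.)
Flipping edges along this path would increase |M| from 2 to 3.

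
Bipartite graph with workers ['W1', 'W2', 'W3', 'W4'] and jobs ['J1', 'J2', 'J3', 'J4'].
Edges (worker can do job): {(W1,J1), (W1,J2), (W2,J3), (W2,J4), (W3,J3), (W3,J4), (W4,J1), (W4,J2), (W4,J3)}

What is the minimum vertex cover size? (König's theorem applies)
Minimum vertex cover size = 4

By König's theorem: in bipartite graphs,
min vertex cover = max matching = 4

Maximum matching has size 4, so minimum vertex cover also has size 4.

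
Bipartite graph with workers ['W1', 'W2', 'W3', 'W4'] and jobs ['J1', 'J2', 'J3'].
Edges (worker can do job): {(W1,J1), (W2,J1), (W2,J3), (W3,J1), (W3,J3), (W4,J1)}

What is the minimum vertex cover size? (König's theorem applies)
Minimum vertex cover size = 2

By König's theorem: in bipartite graphs,
min vertex cover = max matching = 2

Maximum matching has size 2, so minimum vertex cover also has size 2.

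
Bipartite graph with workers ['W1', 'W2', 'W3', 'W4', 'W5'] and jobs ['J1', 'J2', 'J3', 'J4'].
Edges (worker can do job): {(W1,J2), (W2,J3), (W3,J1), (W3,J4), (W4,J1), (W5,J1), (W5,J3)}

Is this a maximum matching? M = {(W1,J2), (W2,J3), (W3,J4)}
No, size 3 is not maximum

Proposed matching has size 3.
Maximum matching size for this graph: 4.

This is NOT maximum - can be improved to size 4.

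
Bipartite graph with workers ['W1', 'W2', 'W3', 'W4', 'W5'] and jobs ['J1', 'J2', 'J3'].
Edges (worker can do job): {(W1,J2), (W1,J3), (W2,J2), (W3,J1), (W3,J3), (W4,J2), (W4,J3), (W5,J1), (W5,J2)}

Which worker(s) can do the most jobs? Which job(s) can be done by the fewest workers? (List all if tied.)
Most versatile: W1, W3, W4, W5 (2 jobs); Least covered: J1 (2 workers)

Worker degrees (jobs they can do): W1:2, W2:1, W3:2, W4:2, W5:2
Job degrees (workers who can do it): J1:2, J2:4, J3:3

Maximum worker degree is 2, achieved by: W1, W3, W4, W5
Minimum job degree is 2, achieved by: J1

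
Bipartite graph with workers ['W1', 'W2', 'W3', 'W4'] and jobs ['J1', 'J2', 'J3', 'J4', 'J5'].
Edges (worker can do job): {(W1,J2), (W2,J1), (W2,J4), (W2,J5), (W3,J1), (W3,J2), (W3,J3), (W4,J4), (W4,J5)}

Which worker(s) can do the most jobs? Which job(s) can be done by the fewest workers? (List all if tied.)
Most versatile: W2, W3 (3 jobs); Least covered: J3 (1 workers)

Worker degrees (jobs they can do): W1:1, W2:3, W3:3, W4:2
Job degrees (workers who can do it): J1:2, J2:2, J3:1, J4:2, J5:2

Maximum worker degree is 3, achieved by: W2, W3
Minimum job degree is 1, achieved by: J3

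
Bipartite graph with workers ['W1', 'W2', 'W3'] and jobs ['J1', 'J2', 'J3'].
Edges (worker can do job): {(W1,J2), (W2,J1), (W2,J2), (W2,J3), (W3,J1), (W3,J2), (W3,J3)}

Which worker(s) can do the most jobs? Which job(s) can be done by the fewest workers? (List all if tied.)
Most versatile: W2, W3 (3 jobs); Least covered: J1, J3 (2 workers)

Worker degrees (jobs they can do): W1:1, W2:3, W3:3
Job degrees (workers who can do it): J1:2, J2:3, J3:2

Maximum worker degree is 3, achieved by: W2, W3
Minimum job degree is 2, achieved by: J1, J3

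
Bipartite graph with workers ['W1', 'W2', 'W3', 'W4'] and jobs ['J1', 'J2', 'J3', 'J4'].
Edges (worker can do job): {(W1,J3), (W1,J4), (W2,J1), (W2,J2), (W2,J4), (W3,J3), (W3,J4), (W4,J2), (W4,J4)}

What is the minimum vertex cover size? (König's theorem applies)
Minimum vertex cover size = 4

By König's theorem: in bipartite graphs,
min vertex cover = max matching = 4

Maximum matching has size 4, so minimum vertex cover also has size 4.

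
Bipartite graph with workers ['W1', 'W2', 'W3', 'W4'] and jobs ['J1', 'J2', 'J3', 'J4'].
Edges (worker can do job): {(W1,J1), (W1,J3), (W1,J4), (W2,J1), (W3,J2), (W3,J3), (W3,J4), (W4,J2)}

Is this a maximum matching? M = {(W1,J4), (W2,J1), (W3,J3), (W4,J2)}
Yes, size 4 is maximum

Proposed matching has size 4.
Maximum matching size for this graph: 4.

This is a maximum matching.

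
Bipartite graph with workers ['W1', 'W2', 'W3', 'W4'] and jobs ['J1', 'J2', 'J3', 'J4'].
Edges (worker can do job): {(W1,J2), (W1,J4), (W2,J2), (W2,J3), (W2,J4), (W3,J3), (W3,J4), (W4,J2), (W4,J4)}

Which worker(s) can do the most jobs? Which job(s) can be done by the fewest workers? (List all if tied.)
Most versatile: W2 (3 jobs); Least covered: J1 (0 workers)

Worker degrees (jobs they can do): W1:2, W2:3, W3:2, W4:2
Job degrees (workers who can do it): J1:0, J2:3, J3:2, J4:4

Maximum worker degree is 3, achieved by: W2
Minimum job degree is 0, achieved by: J1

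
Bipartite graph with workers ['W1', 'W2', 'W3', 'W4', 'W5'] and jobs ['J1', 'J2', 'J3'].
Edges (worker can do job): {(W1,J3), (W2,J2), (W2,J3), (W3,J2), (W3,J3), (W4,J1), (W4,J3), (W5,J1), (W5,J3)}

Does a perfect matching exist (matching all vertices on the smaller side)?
Yes, perfect matching exists (size 3)

Perfect matching: {(W3,J2), (W4,J3), (W5,J1)}
All 3 vertices on the smaller side are matched.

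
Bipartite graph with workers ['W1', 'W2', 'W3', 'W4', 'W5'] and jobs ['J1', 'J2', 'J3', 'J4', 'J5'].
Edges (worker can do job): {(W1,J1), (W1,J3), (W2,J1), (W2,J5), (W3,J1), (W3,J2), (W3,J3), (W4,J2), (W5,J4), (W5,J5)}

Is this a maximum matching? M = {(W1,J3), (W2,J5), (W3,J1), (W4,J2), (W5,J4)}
Yes, size 5 is maximum

Proposed matching has size 5.
Maximum matching size for this graph: 5.

This is a maximum matching.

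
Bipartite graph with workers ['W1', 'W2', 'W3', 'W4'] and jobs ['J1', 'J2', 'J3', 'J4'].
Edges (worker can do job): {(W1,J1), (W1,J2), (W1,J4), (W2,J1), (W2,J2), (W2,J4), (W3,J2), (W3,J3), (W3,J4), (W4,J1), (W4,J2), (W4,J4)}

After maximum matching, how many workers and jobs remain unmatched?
Unmatched: 0 workers, 0 jobs

Maximum matching size: 4
Workers: 4 total, 4 matched, 0 unmatched
Jobs: 4 total, 4 matched, 0 unmatched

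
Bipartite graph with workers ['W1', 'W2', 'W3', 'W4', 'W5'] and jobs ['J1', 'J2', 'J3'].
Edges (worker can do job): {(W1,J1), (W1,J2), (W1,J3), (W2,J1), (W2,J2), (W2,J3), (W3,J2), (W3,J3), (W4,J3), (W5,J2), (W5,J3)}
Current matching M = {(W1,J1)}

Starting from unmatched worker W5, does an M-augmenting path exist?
Yes: W5 → J3

An M-augmenting path alternates non-matching / matching edges, starting and ending at unmatched vertices.
Path: W5 → J3
(J3 is unmatched in M, so the path is augmenting.)
Flipping edges along this path would increase |M| from 1 to 2.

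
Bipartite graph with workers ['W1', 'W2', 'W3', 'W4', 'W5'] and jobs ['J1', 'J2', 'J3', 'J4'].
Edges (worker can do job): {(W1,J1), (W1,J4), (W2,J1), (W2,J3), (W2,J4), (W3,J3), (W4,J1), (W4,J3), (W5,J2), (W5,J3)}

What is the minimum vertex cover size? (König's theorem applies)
Minimum vertex cover size = 4

By König's theorem: in bipartite graphs,
min vertex cover = max matching = 4

Maximum matching has size 4, so minimum vertex cover also has size 4.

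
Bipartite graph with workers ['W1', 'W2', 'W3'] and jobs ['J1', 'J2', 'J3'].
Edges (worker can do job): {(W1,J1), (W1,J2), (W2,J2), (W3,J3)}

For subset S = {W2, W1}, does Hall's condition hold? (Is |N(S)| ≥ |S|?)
Yes: |N(S)| = 2, |S| = 2

Subset S = {W2, W1}
Neighbors N(S) = {J1, J2}

|N(S)| = 2, |S| = 2
Hall's condition: |N(S)| ≥ |S| is satisfied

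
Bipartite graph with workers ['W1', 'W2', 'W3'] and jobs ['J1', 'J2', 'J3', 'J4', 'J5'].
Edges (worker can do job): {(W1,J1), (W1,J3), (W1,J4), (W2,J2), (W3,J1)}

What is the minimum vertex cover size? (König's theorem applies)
Minimum vertex cover size = 3

By König's theorem: in bipartite graphs,
min vertex cover = max matching = 3

Maximum matching has size 3, so minimum vertex cover also has size 3.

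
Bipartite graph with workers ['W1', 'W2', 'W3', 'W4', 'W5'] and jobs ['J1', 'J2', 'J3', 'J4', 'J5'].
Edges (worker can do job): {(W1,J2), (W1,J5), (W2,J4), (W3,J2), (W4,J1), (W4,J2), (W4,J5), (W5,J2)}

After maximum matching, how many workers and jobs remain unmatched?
Unmatched: 1 workers, 1 jobs

Maximum matching size: 4
Workers: 5 total, 4 matched, 1 unmatched
Jobs: 5 total, 4 matched, 1 unmatched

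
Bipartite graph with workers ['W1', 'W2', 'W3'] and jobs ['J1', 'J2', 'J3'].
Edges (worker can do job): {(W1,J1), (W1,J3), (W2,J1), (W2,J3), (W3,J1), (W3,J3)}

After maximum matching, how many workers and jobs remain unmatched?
Unmatched: 1 workers, 1 jobs

Maximum matching size: 2
Workers: 3 total, 2 matched, 1 unmatched
Jobs: 3 total, 2 matched, 1 unmatched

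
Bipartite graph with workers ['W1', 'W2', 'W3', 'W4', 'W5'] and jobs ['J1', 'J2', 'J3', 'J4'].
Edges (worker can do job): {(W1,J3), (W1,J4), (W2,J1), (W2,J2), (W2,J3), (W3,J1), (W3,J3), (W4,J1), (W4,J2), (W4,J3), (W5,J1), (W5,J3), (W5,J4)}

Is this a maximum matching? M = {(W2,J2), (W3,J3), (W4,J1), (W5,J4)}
Yes, size 4 is maximum

Proposed matching has size 4.
Maximum matching size for this graph: 4.

This is a maximum matching.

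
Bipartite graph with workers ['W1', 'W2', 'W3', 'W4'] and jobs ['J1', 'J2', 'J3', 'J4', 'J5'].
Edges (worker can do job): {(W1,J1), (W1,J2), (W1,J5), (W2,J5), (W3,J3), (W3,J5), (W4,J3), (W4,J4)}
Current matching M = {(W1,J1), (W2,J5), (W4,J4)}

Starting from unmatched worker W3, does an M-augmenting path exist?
Yes: W3 → J3

An M-augmenting path alternates non-matching / matching edges, starting and ending at unmatched vertices.
Path: W3 → J3
(J3 is unmatched in M, so the path is augmenting.)
Flipping edges along this path would increase |M| from 3 to 4.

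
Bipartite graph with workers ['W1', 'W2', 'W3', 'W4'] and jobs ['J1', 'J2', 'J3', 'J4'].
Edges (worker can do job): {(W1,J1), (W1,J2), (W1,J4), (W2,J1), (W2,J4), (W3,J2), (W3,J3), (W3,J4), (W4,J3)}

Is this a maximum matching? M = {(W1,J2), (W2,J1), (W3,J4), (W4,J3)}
Yes, size 4 is maximum

Proposed matching has size 4.
Maximum matching size for this graph: 4.

This is a maximum matching.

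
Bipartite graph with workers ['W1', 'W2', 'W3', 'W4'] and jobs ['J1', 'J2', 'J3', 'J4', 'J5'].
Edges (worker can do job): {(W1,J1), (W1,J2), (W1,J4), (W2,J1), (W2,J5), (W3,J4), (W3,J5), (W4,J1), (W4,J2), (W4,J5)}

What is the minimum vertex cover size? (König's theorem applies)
Minimum vertex cover size = 4

By König's theorem: in bipartite graphs,
min vertex cover = max matching = 4

Maximum matching has size 4, so minimum vertex cover also has size 4.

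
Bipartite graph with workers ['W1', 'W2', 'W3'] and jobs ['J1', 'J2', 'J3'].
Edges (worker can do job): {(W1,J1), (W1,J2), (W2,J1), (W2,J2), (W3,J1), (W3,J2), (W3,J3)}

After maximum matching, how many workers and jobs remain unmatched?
Unmatched: 0 workers, 0 jobs

Maximum matching size: 3
Workers: 3 total, 3 matched, 0 unmatched
Jobs: 3 total, 3 matched, 0 unmatched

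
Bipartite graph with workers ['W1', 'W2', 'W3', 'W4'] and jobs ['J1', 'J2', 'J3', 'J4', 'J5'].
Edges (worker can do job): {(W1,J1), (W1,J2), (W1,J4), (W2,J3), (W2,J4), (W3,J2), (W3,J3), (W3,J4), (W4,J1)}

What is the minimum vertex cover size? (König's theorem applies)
Minimum vertex cover size = 4

By König's theorem: in bipartite graphs,
min vertex cover = max matching = 4

Maximum matching has size 4, so minimum vertex cover also has size 4.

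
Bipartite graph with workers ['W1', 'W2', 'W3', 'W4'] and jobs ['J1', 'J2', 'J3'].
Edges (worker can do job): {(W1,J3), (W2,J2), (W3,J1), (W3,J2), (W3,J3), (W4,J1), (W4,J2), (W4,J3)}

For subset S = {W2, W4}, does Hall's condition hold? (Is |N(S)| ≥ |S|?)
Yes: |N(S)| = 3, |S| = 2

Subset S = {W2, W4}
Neighbors N(S) = {J1, J2, J3}

|N(S)| = 3, |S| = 2
Hall's condition: |N(S)| ≥ |S| is satisfied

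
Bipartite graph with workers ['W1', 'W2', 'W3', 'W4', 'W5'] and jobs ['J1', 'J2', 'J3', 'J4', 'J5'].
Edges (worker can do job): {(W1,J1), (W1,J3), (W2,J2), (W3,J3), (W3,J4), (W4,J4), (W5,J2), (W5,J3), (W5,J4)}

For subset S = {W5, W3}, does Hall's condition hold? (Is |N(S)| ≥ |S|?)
Yes: |N(S)| = 3, |S| = 2

Subset S = {W5, W3}
Neighbors N(S) = {J2, J3, J4}

|N(S)| = 3, |S| = 2
Hall's condition: |N(S)| ≥ |S| is satisfied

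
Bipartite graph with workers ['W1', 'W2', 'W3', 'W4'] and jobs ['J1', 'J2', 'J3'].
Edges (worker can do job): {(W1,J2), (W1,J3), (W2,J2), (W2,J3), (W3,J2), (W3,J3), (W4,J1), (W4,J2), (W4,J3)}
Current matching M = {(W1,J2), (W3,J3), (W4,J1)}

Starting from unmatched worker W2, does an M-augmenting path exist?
No augmenting path from W2

Alternating search from W2 reaches jobs: {J2, J3}.
Every reachable job is already matched in M, and following those matched edges back to workers exposes no further unvisited jobs.
No M-augmenting path from W2 exists.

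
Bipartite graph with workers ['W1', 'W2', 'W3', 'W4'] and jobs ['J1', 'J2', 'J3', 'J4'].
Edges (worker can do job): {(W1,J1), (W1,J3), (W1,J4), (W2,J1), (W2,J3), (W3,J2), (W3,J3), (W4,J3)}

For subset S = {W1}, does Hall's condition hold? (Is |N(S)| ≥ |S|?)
Yes: |N(S)| = 3, |S| = 1

Subset S = {W1}
Neighbors N(S) = {J1, J3, J4}

|N(S)| = 3, |S| = 1
Hall's condition: |N(S)| ≥ |S| is satisfied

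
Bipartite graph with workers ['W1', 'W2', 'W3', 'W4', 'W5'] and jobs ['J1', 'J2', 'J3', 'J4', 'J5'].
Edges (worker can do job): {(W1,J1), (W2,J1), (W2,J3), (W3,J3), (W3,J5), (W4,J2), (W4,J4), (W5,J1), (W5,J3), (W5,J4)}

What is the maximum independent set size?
Maximum independent set = 5

By König's theorem:
- Min vertex cover = Max matching = 5
- Max independent set = Total vertices - Min vertex cover
- Max independent set = 10 - 5 = 5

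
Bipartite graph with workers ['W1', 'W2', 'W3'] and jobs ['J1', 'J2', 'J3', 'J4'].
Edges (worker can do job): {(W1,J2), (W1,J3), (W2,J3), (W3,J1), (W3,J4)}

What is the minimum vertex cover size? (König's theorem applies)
Minimum vertex cover size = 3

By König's theorem: in bipartite graphs,
min vertex cover = max matching = 3

Maximum matching has size 3, so minimum vertex cover also has size 3.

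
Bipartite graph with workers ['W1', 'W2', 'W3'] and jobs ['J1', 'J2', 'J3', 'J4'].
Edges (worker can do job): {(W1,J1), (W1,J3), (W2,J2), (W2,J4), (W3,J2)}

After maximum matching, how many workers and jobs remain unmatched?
Unmatched: 0 workers, 1 jobs

Maximum matching size: 3
Workers: 3 total, 3 matched, 0 unmatched
Jobs: 4 total, 3 matched, 1 unmatched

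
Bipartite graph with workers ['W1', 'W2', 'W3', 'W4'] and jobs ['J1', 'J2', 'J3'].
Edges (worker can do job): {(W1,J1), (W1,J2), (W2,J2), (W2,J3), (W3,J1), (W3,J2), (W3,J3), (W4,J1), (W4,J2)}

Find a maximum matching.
Matching: {(W2,J3), (W3,J2), (W4,J1)}

Maximum matching (size 3):
  W2 → J3
  W3 → J2
  W4 → J1

Each worker is assigned to at most one job, and each job to at most one worker.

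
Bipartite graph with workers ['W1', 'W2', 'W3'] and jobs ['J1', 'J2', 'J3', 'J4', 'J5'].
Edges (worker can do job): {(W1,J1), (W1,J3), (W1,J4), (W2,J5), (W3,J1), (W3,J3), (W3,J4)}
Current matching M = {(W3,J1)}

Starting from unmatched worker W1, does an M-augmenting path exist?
Yes: W1 → J4

An M-augmenting path alternates non-matching / matching edges, starting and ending at unmatched vertices.
Path: W1 → J4
(J4 is unmatched in M, so the path is augmenting.)
Flipping edges along this path would increase |M| from 1 to 2.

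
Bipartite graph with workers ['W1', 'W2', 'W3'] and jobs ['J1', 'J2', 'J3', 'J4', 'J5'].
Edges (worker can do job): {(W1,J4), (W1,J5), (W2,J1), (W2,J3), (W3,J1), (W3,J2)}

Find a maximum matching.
Matching: {(W1,J4), (W2,J3), (W3,J1)}

Maximum matching (size 3):
  W1 → J4
  W2 → J3
  W3 → J1

Each worker is assigned to at most one job, and each job to at most one worker.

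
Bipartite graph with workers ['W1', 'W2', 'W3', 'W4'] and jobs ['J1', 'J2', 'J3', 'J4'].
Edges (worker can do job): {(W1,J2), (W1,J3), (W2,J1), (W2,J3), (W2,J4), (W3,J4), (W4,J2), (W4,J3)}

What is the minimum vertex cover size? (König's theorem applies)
Minimum vertex cover size = 4

By König's theorem: in bipartite graphs,
min vertex cover = max matching = 4

Maximum matching has size 4, so minimum vertex cover also has size 4.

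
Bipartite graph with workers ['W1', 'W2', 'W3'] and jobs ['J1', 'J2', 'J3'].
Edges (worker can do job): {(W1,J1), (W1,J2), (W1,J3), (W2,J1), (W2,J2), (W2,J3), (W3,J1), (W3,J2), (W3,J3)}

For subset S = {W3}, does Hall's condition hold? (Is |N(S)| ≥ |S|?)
Yes: |N(S)| = 3, |S| = 1

Subset S = {W3}
Neighbors N(S) = {J1, J2, J3}

|N(S)| = 3, |S| = 1
Hall's condition: |N(S)| ≥ |S| is satisfied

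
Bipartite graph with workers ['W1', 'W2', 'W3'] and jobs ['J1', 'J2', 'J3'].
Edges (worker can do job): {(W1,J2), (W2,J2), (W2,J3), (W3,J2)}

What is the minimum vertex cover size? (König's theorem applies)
Minimum vertex cover size = 2

By König's theorem: in bipartite graphs,
min vertex cover = max matching = 2

Maximum matching has size 2, so minimum vertex cover also has size 2.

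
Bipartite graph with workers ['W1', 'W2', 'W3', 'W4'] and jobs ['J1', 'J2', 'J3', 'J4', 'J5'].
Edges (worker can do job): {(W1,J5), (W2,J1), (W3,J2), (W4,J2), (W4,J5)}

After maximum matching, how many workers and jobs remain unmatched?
Unmatched: 1 workers, 2 jobs

Maximum matching size: 3
Workers: 4 total, 3 matched, 1 unmatched
Jobs: 5 total, 3 matched, 2 unmatched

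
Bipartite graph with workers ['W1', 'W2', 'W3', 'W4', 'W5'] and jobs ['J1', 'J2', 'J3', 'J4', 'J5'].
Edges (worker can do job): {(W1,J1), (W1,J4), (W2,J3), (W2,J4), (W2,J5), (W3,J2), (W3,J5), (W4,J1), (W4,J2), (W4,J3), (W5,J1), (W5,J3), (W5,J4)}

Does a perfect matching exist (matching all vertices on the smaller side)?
Yes, perfect matching exists (size 5)

Perfect matching: {(W1,J4), (W2,J5), (W3,J2), (W4,J1), (W5,J3)}
All 5 vertices on the smaller side are matched.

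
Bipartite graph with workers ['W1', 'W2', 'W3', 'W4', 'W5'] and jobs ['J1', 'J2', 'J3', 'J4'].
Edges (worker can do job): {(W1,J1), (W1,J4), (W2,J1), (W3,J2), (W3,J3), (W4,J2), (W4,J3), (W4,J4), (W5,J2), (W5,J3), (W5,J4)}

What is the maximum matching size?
Maximum matching size = 4

Maximum matching: {(W1,J1), (W3,J3), (W4,J4), (W5,J2)}
Size: 4

This assigns 4 workers to 4 distinct jobs.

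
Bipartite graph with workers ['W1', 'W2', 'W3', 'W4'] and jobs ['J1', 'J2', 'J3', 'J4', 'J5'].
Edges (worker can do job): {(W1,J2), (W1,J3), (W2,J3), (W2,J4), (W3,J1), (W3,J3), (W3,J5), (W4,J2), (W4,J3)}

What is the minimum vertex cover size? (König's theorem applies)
Minimum vertex cover size = 4

By König's theorem: in bipartite graphs,
min vertex cover = max matching = 4

Maximum matching has size 4, so minimum vertex cover also has size 4.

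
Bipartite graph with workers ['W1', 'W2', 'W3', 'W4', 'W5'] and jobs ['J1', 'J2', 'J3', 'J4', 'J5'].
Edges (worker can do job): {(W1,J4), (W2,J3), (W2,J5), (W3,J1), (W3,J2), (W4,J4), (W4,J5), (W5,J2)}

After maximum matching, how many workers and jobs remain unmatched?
Unmatched: 0 workers, 0 jobs

Maximum matching size: 5
Workers: 5 total, 5 matched, 0 unmatched
Jobs: 5 total, 5 matched, 0 unmatched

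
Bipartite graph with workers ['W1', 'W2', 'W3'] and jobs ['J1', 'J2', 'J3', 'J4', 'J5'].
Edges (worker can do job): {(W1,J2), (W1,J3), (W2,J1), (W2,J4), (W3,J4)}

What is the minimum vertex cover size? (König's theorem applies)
Minimum vertex cover size = 3

By König's theorem: in bipartite graphs,
min vertex cover = max matching = 3

Maximum matching has size 3, so minimum vertex cover also has size 3.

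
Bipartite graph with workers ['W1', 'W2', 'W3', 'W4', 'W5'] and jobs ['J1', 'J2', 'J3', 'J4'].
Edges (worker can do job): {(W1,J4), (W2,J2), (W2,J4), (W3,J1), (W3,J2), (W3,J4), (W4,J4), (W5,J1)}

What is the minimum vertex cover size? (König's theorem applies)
Minimum vertex cover size = 3

By König's theorem: in bipartite graphs,
min vertex cover = max matching = 3

Maximum matching has size 3, so minimum vertex cover also has size 3.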